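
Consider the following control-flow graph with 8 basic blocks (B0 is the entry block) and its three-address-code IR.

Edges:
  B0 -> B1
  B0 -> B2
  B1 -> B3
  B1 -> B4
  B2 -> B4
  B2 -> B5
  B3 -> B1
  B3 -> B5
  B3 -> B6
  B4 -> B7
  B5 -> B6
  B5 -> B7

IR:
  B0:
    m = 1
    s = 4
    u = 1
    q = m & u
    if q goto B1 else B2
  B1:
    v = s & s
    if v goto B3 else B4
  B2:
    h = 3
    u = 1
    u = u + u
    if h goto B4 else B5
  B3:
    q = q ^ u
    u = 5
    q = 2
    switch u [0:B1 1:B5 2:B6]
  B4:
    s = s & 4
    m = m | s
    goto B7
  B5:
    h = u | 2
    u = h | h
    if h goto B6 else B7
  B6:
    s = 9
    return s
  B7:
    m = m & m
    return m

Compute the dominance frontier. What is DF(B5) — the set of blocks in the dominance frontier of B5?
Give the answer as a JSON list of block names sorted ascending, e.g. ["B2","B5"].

idom tree: B1←B0 B2←B0 B3←B1 B4←B0 B5←B0 B6←B0 B7←B0
Dom at joins:
  B1: preds {B0,B3}: {B0} ∩ {B0,B1,B3} = {B0}; idom=B0
  B4: preds {B1,B2}: {B0,B1} ∩ {B0,B2} = {B0}; idom=B0
  B5: preds {B2,B3}: {B0,B2} ∩ {B0,B1,B3} = {B0}; idom=B0
  B6: preds {B3,B5}: {B0,B1,B3} ∩ {B0,B5} = {B0}; idom=B0
  B7: preds {B4,B5}: {B0,B4} ∩ {B0,B5} = {B0}; idom=B0

DF derivation:
  join B1 pred B0: · stop@B0
  join B1 pred B3: B3→B1 stop@B0
  join B4 pred B1: B1 stop@B0
  join B4 pred B2: B2 stop@B0
  join B5 pred B2: B2 stop@B0
  join B5 pred B3: B3→B1 stop@B0
  join B6 pred B3: B3→B1 stop@B0
  join B6 pred B5: B5 stop@B0
  join B7 pred B4: B4 stop@B0
  join B7 pred B5: B5 stop@B0
  B0 → ∅
  B1 → {B1,B4,B5,B6}
  B2 → {B4,B5}
  B3 → {B1,B5,B6}
  B4 → {B7}
  B5 → {B6,B7}
  B6 → ∅
  B7 → ∅

DF(B5) = ["B6", "B7"]

Answer: ["B6", "B7"]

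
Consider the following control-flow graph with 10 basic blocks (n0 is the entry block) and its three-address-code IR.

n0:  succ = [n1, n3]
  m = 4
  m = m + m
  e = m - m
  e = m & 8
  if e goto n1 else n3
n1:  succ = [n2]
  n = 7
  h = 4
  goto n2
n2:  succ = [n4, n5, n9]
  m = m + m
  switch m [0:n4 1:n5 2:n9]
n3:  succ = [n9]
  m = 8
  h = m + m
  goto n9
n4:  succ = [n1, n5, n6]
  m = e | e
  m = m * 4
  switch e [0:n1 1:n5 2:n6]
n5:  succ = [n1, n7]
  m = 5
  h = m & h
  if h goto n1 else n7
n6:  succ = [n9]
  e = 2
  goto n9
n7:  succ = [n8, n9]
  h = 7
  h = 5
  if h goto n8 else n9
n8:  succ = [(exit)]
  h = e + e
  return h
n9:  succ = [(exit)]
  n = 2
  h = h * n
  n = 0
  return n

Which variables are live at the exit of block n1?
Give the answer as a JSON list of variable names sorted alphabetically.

Answer: ["e", "h", "m"]

Derivation:
def/use:
  n0 def {e,m} use ∅
  n1 def {h,n} use ∅
  n2 def {m} use {m}
  n3 def {h,m} use ∅
  n4 def {m} use {e}
  n5 def {h,m} use {h}
  n6 def {e} use ∅
  n7 def {h} use ∅
  n8 def {h} use {e}
  n9 def {h,n} use {h}

Liveness:
  live n0: ∅→{e,m}
  live n1: {e,m}→{e,h,m}
  live n2: {e,h,m}→{e,h}
  live n3: ∅→{h}
  live n4: {e,h}→{e,h,m}
  live n5: {e,h}→{e,m}
  live n6: {h}→{h}
  live n7: {e}→{e,h}
  live n8: {e}→∅
  live n9: {h}→∅

live-out(n1) = ["e", "h", "m"]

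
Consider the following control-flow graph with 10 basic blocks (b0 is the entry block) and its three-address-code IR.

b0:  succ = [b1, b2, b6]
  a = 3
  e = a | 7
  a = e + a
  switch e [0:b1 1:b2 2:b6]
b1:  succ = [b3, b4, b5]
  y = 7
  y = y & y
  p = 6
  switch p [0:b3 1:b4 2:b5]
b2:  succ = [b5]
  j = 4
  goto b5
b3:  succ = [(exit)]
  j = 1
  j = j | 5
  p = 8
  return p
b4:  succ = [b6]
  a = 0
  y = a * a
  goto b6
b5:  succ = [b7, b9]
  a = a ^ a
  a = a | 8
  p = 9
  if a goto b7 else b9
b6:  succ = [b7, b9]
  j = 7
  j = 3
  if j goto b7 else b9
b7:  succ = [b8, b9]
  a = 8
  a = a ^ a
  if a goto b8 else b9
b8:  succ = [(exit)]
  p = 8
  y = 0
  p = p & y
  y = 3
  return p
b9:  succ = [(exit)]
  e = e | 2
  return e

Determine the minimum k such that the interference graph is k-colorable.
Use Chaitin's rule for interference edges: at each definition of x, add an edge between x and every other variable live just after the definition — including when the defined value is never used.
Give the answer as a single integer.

def/use:
  b0: {a,e} / ∅
  b1: {p,y} / ∅
  b2: {j} / ∅
  b3: {j,p} / ∅
  b4: {a,y} / ∅
  b5: {a,p} / {a}
  b6: {j} / ∅
  b7: {a} / ∅
  b8: {p,y} / ∅
  b9: {e} / {e}

Backward fixpoint:
  live b0: ∅→{a,e}
  live b1: {a,e}→{a,e}
  live b2: {a,e}→{a,e}
  live b3: ∅→∅
  live b4: {e}→{e}
  live b5: {a,e}→{e}
  live b6: {e}→{e}
  live b7: {e}→{e}
  live b8: ∅→∅
  live b9: {e}→∅

Interfere edges:
  a: {e,j,p,y}
  e: {a,j,p,y}
  j: {a,e}
  p: {a,e,y}
  y: {a,e,p}

Colouring:
  lower bound: {a,e,p,y} mutually conflict ⇒ χ ≥ 4
  assign a→c0 e→c1 j→c2 p→c2 y→c3 — no edge inside a register ⇒ χ ≤ 4
  χ = 4

Answer: 4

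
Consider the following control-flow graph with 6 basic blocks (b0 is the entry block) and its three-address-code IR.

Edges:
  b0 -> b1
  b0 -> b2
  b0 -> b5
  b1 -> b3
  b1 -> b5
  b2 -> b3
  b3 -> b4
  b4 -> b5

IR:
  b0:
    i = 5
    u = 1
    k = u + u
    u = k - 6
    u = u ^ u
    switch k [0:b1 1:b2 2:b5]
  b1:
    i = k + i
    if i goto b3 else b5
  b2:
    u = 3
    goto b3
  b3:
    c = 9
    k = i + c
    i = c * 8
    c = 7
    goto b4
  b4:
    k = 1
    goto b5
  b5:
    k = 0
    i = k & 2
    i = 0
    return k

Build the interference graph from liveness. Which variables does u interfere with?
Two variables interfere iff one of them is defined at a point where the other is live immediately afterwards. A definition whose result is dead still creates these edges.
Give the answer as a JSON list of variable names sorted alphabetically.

Answer: ["i", "k"]

Working:
Per-block:
  b0: def={i,k,u} ue=∅
  b1: def={i} ue={i,k}
  b2: def={u} ue=∅
  b3: def={c,i,k} ue={i}
  b4: def={k} ue=∅
  b5: def={i,k} ue=∅

Live sets:
  b0 li=∅ lo={i,k}
  b1 li={i,k} lo={i}
  b2 li={i} lo={i}
  b3 li={i} lo=∅
  b4 li=∅ lo=∅
  b5 li=∅ lo=∅

Interference:
  c: {i,k}
  i: {c,k,u}
  k: {c,i,u}
  u: {i,k}

N(u) = ["i", "k"]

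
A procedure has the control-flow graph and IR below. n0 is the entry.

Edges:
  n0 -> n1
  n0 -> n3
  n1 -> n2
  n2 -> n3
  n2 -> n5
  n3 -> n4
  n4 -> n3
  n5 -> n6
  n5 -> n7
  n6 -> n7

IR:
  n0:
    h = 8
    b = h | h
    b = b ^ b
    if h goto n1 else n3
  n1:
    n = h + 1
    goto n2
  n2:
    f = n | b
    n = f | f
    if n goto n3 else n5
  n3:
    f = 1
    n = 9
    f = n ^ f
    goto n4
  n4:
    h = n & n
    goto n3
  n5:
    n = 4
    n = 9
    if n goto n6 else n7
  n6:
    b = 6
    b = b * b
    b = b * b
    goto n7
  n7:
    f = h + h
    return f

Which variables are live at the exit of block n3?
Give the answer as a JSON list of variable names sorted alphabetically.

Block summaries:
  n0: {b,h} / ∅
  n1: {n} / {h}
  n2: {f,n} / {b,n}
  n3: {f,n} / ∅
  n4: {h} / {n}
  n5: {n} / ∅
  n6: {b} / ∅
  n7: {f} / {h}

Liveness:
  live n0: ∅→{b,h}
  live n1: {b,h}→{b,h,n}
  live n2: {b,h,n}→{h}
  live n3: ∅→{n}
  live n4: {n}→∅
  live n5: {h}→{h}
  live n6: {h}→{h}
  live n7: {h}→∅

live-out(n3) = ["n"]

Answer: ["n"]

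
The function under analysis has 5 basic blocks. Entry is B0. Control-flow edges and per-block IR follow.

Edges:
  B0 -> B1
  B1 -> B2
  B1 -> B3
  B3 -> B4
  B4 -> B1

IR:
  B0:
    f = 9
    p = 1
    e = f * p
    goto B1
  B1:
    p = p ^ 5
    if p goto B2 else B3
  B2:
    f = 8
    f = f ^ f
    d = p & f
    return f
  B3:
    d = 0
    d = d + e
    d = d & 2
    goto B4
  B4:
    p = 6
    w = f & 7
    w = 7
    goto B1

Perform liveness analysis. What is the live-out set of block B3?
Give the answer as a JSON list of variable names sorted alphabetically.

def/use:
  B0: {e,f,p} / ∅
  B1: {p} / {p}
  B2: {d,f} / {p}
  B3: {d} / {e}
  B4: {p,w} / {f}

Live sets:
  B0 li=∅ lo={e,f,p}
  B1 li={e,f,p} lo={e,f,p}
  B2 li={p} lo=∅
  B3 li={e,f} lo={e,f}
  B4 li={e,f} lo={e,f,p}

live-out(B3) = ["e", "f"]

Answer: ["e", "f"]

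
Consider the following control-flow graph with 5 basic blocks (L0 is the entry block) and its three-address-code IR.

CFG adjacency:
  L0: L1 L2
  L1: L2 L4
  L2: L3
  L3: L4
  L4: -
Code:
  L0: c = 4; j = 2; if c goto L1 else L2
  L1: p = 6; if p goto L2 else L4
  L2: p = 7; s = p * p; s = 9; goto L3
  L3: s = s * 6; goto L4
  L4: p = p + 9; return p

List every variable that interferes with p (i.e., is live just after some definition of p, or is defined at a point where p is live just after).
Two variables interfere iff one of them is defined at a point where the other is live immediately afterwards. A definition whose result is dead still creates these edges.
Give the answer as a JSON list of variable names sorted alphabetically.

Answer: ["s"]

Working:
Block summaries:
  L0: def={c,j} ue=∅
  L1: def={p} ue=∅
  L2: def={p,s} ue=∅
  L3: def={s} ue={s}
  L4: def={p} ue={p}

Live sets:
  live L0: ∅→∅
  live L1: ∅→{p}
  live L2: ∅→{p,s}
  live L3: {p,s}→{p}
  live L4: {p}→∅

Conflict graph:
  c: {j}
  j: {c}
  p: {s}
  s: {p}

N(p) = ["s"]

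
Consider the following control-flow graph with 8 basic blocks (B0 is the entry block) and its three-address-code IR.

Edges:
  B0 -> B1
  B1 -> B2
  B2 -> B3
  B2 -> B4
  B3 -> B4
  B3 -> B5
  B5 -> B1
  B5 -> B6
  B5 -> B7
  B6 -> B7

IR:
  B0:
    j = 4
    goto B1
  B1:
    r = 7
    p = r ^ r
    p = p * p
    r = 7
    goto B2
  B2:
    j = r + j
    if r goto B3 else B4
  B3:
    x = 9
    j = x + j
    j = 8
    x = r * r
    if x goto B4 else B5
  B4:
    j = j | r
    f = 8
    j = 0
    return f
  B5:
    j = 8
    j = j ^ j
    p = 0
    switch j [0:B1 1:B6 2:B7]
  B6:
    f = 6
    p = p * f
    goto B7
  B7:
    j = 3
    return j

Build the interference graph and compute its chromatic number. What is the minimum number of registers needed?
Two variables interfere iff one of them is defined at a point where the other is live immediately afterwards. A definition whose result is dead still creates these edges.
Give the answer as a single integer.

Per-block:
  B0: {j} / ∅
  B1: {p,r} / ∅
  B2: {j} / {j,r}
  B3: {j,x} / {j,r}
  B4: {f,j} / {j,r}
  B5: {j,p} / ∅
  B6: {f,p} / {p}
  B7: {j} / ∅

Backward fixpoint:
  live B0: ∅→{j}
  live B1: {j}→{j,r}
  live B2: {j,r}→{j,r}
  live B3: {j,r}→{j,r}
  live B4: {j,r}→∅
  live B5: ∅→{j,p}
  live B6: {p}→∅
  live B7: ∅→∅

Interference:
  f↔{j,p}
  j↔{f,p,r,x}
  p↔{f,j}
  r↔{j,x}
  x↔{j,r}

Registers:
  lower bound: {f,j,p} mutually conflict ⇒ χ ≥ 3
  assign f→r1 j→r0 p→r2 r→r1 x→r2 — no edge inside a register ⇒ χ ≤ 3
  χ = 3

Answer: 3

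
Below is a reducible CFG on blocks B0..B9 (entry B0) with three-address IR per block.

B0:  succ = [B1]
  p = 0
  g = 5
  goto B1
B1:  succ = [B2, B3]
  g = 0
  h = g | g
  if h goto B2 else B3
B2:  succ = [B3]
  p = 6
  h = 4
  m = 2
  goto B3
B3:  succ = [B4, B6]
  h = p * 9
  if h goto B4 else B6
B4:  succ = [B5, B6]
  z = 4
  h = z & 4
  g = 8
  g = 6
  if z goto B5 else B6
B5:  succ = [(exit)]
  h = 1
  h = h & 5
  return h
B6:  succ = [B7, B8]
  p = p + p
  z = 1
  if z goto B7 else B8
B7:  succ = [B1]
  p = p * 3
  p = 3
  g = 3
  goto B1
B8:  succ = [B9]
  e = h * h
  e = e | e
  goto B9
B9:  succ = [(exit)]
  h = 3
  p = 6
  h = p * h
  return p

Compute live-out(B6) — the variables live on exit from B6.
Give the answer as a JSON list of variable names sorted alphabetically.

def/use:
  B0: def={g,p} ue=∅
  B1: def={g,h} ue=∅
  B2: def={h,m,p} ue=∅
  B3: def={h} ue={p}
  B4: def={g,h,z} ue=∅
  B5: def={h} ue=∅
  B6: def={p,z} ue={p}
  B7: def={g,p} ue={p}
  B8: def={e} ue={h}
  B9: def={h,p} ue=∅

Backward fixpoint:
  live B0: ∅→{p}
  live B1: {p}→{p}
  live B2: ∅→{p}
  live B3: {p}→{h,p}
  live B4: {p}→{h,p}
  live B5: ∅→∅
  live B6: {h,p}→{h,p}
  live B7: {p}→{p}
  live B8: {h}→∅
  live B9: ∅→∅

live-out(B6) = ["h", "p"]

Answer: ["h", "p"]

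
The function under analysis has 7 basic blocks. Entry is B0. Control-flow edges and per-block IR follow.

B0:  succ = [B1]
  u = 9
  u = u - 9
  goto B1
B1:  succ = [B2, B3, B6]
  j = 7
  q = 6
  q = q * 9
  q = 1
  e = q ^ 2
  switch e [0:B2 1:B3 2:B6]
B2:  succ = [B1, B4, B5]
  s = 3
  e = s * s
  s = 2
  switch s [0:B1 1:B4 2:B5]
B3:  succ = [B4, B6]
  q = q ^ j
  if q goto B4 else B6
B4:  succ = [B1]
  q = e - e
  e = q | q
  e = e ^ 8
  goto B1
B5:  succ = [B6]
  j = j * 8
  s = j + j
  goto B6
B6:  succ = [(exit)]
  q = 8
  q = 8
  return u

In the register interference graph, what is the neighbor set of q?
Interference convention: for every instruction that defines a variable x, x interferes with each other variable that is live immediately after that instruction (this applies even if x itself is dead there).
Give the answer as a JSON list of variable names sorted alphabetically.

Answer: ["e", "j", "u"]

Analysis:
Per-block:
  B0: def={u} ue=∅
  B1: def={e,j,q} ue=∅
  B2: def={e,s} ue=∅
  B3: def={q} ue={j,q}
  B4: def={e,q} ue={e}
  B5: def={j,s} ue={j}
  B6: def={q} ue={u}

Backward fixpoint:
  B0: in=∅ out={u}
  B1: in={u} out={e,j,q,u}
  B2: in={j,u} out={e,j,u}
  B3: in={e,j,q,u} out={e,u}
  B4: in={e,u} out={u}
  B5: in={j,u} out={u}
  B6: in={u} out=∅

Conflict graph:
  e↔{j,q,s,u}
  j↔{e,q,s,u}
  q↔{e,j,u}
  s↔{e,j,u}
  u↔{e,j,q,s}

N(q) = ["e", "j", "u"]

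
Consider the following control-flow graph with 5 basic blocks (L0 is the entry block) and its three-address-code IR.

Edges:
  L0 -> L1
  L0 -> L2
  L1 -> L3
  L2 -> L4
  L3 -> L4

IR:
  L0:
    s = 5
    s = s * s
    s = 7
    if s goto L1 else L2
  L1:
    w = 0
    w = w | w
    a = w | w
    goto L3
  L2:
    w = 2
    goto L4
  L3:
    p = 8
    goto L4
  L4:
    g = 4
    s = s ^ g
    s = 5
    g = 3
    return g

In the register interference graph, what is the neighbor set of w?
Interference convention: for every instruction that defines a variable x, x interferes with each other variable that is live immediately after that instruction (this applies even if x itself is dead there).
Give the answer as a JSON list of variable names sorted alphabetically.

def/use:
  L0 def {s} use ∅
  L1 def {a,w} use ∅
  L2 def {w} use ∅
  L3 def {p} use ∅
  L4 def {g,s} use {s}

Live sets:
  live L0: ∅→{s}
  live L1: {s}→{s}
  live L2: {s}→{s}
  live L3: {s}→{s}
  live L4: {s}→∅

Interference:
  a: {s}
  g: {s}
  p: {s}
  s: {a,g,p,w}
  w: {s}

N(w) = ["s"]

Answer: ["s"]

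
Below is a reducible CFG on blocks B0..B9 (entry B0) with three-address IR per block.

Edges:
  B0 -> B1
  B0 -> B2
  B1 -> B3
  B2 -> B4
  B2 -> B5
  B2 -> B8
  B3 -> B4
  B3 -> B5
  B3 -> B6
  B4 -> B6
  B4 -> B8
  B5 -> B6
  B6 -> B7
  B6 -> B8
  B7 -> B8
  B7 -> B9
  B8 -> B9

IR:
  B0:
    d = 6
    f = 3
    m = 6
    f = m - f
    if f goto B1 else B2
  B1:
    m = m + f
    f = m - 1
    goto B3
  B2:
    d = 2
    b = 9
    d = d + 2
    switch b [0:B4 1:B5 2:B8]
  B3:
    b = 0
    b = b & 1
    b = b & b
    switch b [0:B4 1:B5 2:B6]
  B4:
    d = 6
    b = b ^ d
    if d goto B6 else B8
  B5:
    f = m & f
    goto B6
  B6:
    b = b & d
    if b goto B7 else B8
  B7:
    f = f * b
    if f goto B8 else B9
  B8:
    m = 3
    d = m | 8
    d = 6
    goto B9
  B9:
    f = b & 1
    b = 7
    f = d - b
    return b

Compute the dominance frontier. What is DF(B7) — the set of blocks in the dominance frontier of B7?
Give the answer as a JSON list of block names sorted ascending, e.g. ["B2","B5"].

Answer: ["B8", "B9"]

Derivation:
idom tree: B1←B0 B2←B0 B3←B1 B4←B0 B5←B0 B6←B0 B7←B6 B8←B0 B9←B0
Dom∩ at merges:
  B4: preds {B2,B3}: {B0,B2} ∩ {B0,B1,B3} = {B0}; idom=B0
  B5: preds {B2,B3}: {B0,B2} ∩ {B0,B1,B3} = {B0}; idom=B0
  B6: preds {B3,B4,B5}: {B0,B1,B3} ∩ {B0,B4} ∩ {B0,B5} = {B0}; idom=B0
  B8: preds {B2,B4,B6,B7}: {B0,B2} ∩ {B0,B4} ∩ {B0,B6} ∩ {B0,B6,B7} = {B0}; idom=B0
  B9: preds {B7,B8}: {B0,B6,B7} ∩ {B0,B8} = {B0}; idom=B0

Frontier:
  join B4 pred B2: B2 stop@B0
  join B4 pred B3: B3→B1 stop@B0
  join B5 pred B2: B2 stop@B0
  join B5 pred B3: B3→B1 stop@B0
  join B6 pred B3: B3→B1 stop@B0
  join B6 pred B4: B4 stop@B0
  join B6 pred B5: B5 stop@B0
  join B8 pred B2: B2 stop@B0
  join B8 pred B4: B4 stop@B0
  join B8 pred B6: B6 stop@B0
  join B8 pred B7: B7→B6 stop@B0
  join B9 pred B7: B7→B6 stop@B0
  join B9 pred B8: B8 stop@B0
  B0 → ∅
  B1 → {B4,B5,B6}
  B2 → {B4,B5,B8}
  B3 → {B4,B5,B6}
  B4 → {B6,B8}
  B5 → {B6}
  B6 → {B8,B9}
  B7 → {B8,B9}
  B8 → {B9}
  B9 → ∅

DF(B7) = ["B8", "B9"]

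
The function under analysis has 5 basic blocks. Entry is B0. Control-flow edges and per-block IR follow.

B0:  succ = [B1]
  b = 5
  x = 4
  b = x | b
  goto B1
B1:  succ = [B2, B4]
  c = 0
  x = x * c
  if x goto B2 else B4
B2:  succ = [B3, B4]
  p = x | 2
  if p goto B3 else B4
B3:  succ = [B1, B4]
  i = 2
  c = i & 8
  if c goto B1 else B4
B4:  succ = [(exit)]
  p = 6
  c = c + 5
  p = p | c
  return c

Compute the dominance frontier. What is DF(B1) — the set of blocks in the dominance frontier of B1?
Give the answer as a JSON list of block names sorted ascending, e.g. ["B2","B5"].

idom tree: B1←B0 B2←B1 B3←B2 B4←B1
Join-block Dom:
  B1: preds {B0,B3}: {B0} ∩ {B0,B1,B2,B3} = {B0}; idom=B0
  B4: preds {B1,B2,B3}: {B0,B1} ∩ {B0,B1,B2} ∩ {B0,B1,B2,B3} = {B0,B1}; idom=B1

DF derivation:
  join B1 pred B0: · stop@B0
  join B1 pred B3: B3→B2→B1 stop@B0
  join B4 pred B1: · stop@B1
  join B4 pred B2: B2 stop@B1
  join B4 pred B3: B3→B2 stop@B1
  B0 → ∅
  B1 → {B1}
  B2 → {B1,B4}
  B3 → {B1,B4}
  B4 → ∅

DF(B1) = ["B1"]

Answer: ["B1"]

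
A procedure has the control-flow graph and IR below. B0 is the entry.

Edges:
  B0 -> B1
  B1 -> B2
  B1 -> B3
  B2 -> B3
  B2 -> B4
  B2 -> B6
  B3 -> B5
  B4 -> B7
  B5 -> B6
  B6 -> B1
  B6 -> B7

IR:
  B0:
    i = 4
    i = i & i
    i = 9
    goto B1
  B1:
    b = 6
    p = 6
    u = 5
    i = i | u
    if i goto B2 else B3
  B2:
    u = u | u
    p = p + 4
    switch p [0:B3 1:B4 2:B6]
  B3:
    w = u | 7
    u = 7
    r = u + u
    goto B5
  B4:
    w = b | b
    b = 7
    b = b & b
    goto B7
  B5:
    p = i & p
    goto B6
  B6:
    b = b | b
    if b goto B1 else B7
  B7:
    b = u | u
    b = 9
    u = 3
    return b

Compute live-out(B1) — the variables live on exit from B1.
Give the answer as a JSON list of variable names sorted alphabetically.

def/use:
  B0: {i} / ∅
  B1: {b,i,p,u} / {i}
  B2: {p,u} / {p,u}
  B3: {r,u,w} / {u}
  B4: {b,w} / {b}
  B5: {p} / {i,p}
  B6: {b} / {b}
  B7: {b,u} / {u}

Live sets:
  B0: in=∅ out={i}
  B1: in={i} out={b,i,p,u}
  B2: in={b,i,p,u} out={b,i,p,u}
  B3: in={b,i,p,u} out={b,i,p,u}
  B4: in={b,u} out={u}
  B5: in={b,i,p,u} out={b,i,u}
  B6: in={b,i,u} out={i,u}
  B7: in={u} out=∅

live-out(B1) = ["b", "i", "p", "u"]

Answer: ["b", "i", "p", "u"]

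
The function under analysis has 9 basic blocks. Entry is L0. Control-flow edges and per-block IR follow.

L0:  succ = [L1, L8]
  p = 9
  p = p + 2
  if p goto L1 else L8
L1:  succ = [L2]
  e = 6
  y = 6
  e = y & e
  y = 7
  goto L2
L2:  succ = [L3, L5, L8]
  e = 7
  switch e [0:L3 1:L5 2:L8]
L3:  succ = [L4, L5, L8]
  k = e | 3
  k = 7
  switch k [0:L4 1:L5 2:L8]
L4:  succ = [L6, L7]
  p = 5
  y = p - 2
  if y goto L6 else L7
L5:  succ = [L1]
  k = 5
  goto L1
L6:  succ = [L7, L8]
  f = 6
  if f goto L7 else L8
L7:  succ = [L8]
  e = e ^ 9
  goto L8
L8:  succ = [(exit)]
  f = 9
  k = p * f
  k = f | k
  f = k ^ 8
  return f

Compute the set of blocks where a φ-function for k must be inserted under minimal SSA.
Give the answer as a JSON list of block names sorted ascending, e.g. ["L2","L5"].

idom tree: L1←L0 L2←L1 L3←L2 L4←L3 L5←L2 L6←L4 L7←L4 L8←L0
Dom at joins:
  L1: preds {L0,L5}: {L0} ∩ {L0,L1,L2,L5} = {L0}; idom=L0
  L5: preds {L2,L3}: {L0,L1,L2} ∩ {L0,L1,L2,L3} = {L0,L1,L2}; idom=L2
  L7: preds {L4,L6}: {L0,L1,L2,L3,L4} ∩ {L0,L1,L2,L3,L4,L6} = {L0,L1,L2,L3,L4}; idom=L4
  L8: preds {L0,L2,L3,L6,L7}: {L0} ∩ {L0,L1,L2} ∩ {L0,L1,L2,L3} ∩ {L0,L1,L2,L3,L4,L6} ∩ {L0,L1,L2,L3,L4,L7} = {L0}; idom=L0

DF walk-up:
  join L1 pred L0: · stop@L0
  join L1 pred L5: L5→L2→L1 stop@L0
  join L5 pred L2: · stop@L2
  join L5 pred L3: L3 stop@L2
  join L7 pred L4: · stop@L4
  join L7 pred L6: L6 stop@L4
  join L8 pred L0: · stop@L0
  join L8 pred L2: L2→L1 stop@L0
  join L8 pred L3: L3→L2→L1 stop@L0
  join L8 pred L6: L6→L4→L3→L2→L1 stop@L0
  join L8 pred L7: L7→L4→L3→L2→L1 stop@L0
  L0 → ∅
  L1 → {L1,L8}
  L2 → {L1,L8}
  L3 → {L5,L8}
  L4 → {L8}
  L5 → {L1}
  L6 → {L7,L8}
  L7 → {L8}
  L8 → ∅

φ for k: defs {L3,L5,L8}
  DF⁺ = {L1,L5,L8}

Answer: ["L1", "L5", "L8"]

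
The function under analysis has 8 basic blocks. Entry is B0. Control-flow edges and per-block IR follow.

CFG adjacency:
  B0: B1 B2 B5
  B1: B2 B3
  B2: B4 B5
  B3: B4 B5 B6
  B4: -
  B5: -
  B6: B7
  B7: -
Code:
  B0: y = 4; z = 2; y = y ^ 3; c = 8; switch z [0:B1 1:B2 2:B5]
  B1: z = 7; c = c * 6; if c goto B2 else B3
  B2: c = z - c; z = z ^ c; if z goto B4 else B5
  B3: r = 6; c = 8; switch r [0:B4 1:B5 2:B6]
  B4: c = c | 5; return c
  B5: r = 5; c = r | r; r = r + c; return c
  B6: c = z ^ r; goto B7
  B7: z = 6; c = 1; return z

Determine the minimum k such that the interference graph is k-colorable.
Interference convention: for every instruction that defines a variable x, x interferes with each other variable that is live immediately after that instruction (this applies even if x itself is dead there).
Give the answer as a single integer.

Answer: 3

Analysis:
def/use:
  B0: {c,y,z} / ∅
  B1: {c,z} / {c}
  B2: {c,z} / {c,z}
  B3: {c,r} / ∅
  B4: {c} / {c}
  B5: {c,r} / ∅
  B6: {c} / {r,z}
  B7: {c,z} / ∅

Liveness:
  B0 li=∅ lo={c,z}
  B1 li={c} lo={c,z}
  B2 li={c,z} lo={c}
  B3 li={z} lo={c,r,z}
  B4 li={c} lo=∅
  B5 li=∅ lo=∅
  B6 li={r,z} lo=∅
  B7 li=∅ lo=∅

Interference:
  c: {r,z}
  r: {c,z}
  y: {z}
  z: {c,r,y}

Chromatic number:
  lower bound: {c,r,z} mutually conflict ⇒ χ ≥ 3
  3-colouring: r0={z}  r1={c,y}  r2={r}
  χ = 3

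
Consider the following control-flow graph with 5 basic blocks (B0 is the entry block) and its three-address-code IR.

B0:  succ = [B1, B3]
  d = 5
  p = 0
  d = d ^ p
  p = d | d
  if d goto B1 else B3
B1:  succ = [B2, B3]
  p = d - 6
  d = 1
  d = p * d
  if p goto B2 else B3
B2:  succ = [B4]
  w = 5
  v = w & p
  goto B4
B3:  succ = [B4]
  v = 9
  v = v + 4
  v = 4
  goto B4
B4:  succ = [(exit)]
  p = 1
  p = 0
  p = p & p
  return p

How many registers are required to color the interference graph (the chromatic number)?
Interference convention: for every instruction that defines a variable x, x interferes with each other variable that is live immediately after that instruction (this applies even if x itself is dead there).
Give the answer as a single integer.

Block summaries:
  B0: def={d,p} ue=∅
  B1: def={d,p} ue={d}
  B2: def={v,w} ue={p}
  B3: def={v} ue=∅
  B4: def={p} ue=∅

Liveness:
  B0 li=∅ lo={d}
  B1 li={d} lo={p}
  B2 li={p} lo=∅
  B3 li=∅ lo=∅
  B4 li=∅ lo=∅

Conflict graph:
  d: {p}
  p: {d,w}
  v: ∅
  w: {p}

Colouring:
  clique {d,p} ⇒ need ≥ 2
  assign d→R1 p→R0 v→R0 w→R1 — no edge inside a register ⇒ χ ≤ 2
  χ = 2

Answer: 2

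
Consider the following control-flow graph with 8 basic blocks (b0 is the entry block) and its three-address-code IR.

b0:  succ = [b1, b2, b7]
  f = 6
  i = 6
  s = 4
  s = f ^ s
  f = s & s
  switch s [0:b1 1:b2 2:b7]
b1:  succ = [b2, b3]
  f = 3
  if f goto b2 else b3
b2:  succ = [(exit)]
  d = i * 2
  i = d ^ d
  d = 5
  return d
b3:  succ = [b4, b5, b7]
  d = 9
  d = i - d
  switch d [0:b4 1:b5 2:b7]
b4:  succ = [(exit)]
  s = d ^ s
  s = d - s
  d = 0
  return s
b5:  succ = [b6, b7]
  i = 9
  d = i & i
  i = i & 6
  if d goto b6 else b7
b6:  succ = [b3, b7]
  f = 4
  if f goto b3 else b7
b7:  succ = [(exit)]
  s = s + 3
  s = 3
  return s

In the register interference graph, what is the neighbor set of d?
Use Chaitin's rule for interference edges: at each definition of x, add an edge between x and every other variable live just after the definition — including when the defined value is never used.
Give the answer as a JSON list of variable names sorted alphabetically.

Block summaries:
  b0: def={f,i,s} ue=∅
  b1: def={f} ue=∅
  b2: def={d,i} ue={i}
  b3: def={d} ue={i}
  b4: def={d,s} ue={d,s}
  b5: def={d,i} ue=∅
  b6: def={f} ue=∅
  b7: def={s} ue={s}

Live sets:
  b0 li=∅ lo={i,s}
  b1 li={i,s} lo={i,s}
  b2 li={i} lo=∅
  b3 li={i,s} lo={d,s}
  b4 li={d,s} lo=∅
  b5 li={s} lo={i,s}
  b6 li={i,s} lo={i,s}
  b7 li={s} lo=∅

Interference:
  d: {i,s}
  f: {i,s}
  i: {d,f,s}
  s: {d,f,i}

N(d) = ["i", "s"]

Answer: ["i", "s"]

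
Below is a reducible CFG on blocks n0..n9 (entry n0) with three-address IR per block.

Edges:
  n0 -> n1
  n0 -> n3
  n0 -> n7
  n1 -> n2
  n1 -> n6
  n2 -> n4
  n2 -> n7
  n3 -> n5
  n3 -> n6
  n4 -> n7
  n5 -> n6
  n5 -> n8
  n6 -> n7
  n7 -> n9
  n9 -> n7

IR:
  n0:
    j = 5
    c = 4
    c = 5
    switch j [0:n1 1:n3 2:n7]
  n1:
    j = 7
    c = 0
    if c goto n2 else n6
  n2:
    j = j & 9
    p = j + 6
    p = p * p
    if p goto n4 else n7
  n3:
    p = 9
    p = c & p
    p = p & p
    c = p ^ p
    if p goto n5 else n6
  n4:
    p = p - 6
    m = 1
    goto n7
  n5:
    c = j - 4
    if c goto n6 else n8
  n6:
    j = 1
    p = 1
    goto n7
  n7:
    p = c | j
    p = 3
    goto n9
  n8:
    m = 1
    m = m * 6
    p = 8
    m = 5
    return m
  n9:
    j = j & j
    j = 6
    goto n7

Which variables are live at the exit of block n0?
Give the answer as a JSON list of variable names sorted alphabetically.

Block summaries:
  n0 def {c,j} use ∅
  n1 def {c,j} use ∅
  n2 def {j,p} use {j}
  n3 def {c,p} use {c}
  n4 def {m,p} use {p}
  n5 def {c} use {j}
  n6 def {j,p} use ∅
  n7 def {p} use {c,j}
  n8 def {m,p} use ∅
  n9 def {j} use {j}

Backward fixpoint:
  n0 li=∅ lo={c,j}
  n1 li=∅ lo={c,j}
  n2 li={c,j} lo={c,j,p}
  n3 li={c,j} lo={c,j}
  n4 li={c,j,p} lo={c,j}
  n5 li={j} lo={c}
  n6 li={c} lo={c,j}
  n7 li={c,j} lo={c,j}
  n8 li=∅ lo=∅
  n9 li={c,j} lo={c,j}

live-out(n0) = ["c", "j"]

Answer: ["c", "j"]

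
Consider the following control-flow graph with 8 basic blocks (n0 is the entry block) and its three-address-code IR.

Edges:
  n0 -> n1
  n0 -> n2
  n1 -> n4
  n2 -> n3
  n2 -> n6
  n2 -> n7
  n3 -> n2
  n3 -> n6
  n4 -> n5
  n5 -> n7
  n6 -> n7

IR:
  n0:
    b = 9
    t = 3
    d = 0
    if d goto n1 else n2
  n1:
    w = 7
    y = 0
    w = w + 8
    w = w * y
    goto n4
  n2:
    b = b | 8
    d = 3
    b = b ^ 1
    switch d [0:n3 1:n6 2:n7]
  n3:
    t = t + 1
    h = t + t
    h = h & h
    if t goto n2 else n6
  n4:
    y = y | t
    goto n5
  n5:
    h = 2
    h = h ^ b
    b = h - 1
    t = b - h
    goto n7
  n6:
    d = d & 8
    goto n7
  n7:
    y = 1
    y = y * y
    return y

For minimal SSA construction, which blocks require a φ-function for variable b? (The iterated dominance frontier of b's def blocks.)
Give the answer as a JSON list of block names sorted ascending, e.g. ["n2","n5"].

idom tree: n1←n0 n2←n0 n3←n2 n4←n1 n5←n4 n6←n2 n7←n0
Dom∩ at merges:
  n2: preds {n0,n3}: {n0} ∩ {n0,n2,n3} = {n0}; idom=n0
  n6: preds {n2,n3}: {n0,n2} ∩ {n0,n2,n3} = {n0,n2}; idom=n2
  n7: preds {n2,n5,n6}: {n0,n2} ∩ {n0,n1,n4,n5} ∩ {n0,n2,n6} = {n0}; idom=n0

DF walk-up:
  join n2 pred n0: · stop@n0
  join n2 pred n3: n3→n2 stop@n0
  join n6 pred n2: · stop@n2
  join n6 pred n3: n3 stop@n2
  join n7 pred n2: n2 stop@n0
  join n7 pred n5: n5→n4→n1 stop@n0
  join n7 pred n6: n6→n2 stop@n0
  n0: DF=∅
  n1: DF={n7}
  n2: DF={n2,n7}
  n3: DF={n2,n6}
  n4: DF={n7}
  n5: DF={n7}
  n6: DF={n7}
  n7: DF=∅

φ for b: defs {n0,n2,n5}
  DF⁺ = {n2,n7}

Answer: ["n2", "n7"]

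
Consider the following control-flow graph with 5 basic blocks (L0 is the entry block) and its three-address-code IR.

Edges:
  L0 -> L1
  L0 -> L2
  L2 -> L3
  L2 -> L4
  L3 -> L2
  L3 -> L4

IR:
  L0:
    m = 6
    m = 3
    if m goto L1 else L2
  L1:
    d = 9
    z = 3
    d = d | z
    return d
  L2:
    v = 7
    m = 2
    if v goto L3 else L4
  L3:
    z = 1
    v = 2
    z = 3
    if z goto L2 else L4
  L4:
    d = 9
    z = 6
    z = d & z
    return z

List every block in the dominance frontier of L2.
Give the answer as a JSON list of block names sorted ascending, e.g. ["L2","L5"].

idom tree: L1←L0 L2←L0 L3←L2 L4←L2
Dom∩ at merges:
  L2: preds {L0,L3}: {L0} ∩ {L0,L2,L3} = {L0}; idom=L0
  L4: preds {L2,L3}: {L0,L2} ∩ {L0,L2,L3} = {L0,L2}; idom=L2

DF walk-up:
  L2←L0: walk · to L0
  L2←L3: walk L3→L2 to L0
  L4←L2: walk · to L2
  L4←L3: walk L3 to L2
  L0: DF=∅
  L1: DF=∅
  L2: DF={L2}
  L3: DF={L2,L4}
  L4: DF=∅

DF(L2) = ["L2"]

Answer: ["L2"]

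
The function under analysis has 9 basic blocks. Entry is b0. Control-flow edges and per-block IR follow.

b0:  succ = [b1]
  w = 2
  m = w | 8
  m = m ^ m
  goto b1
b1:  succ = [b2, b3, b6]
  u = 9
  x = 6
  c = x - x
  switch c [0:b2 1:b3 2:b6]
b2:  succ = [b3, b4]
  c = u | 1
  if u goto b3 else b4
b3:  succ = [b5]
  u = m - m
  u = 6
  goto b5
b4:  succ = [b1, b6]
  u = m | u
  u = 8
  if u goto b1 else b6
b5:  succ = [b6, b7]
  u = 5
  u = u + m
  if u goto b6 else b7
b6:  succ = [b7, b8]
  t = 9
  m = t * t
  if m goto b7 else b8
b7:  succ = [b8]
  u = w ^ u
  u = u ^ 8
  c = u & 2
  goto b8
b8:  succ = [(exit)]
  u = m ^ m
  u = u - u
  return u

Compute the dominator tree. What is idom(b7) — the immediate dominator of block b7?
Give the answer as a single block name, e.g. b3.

Answer: b1

Analysis:
idom tree: b1←b0 b2←b1 b3←b1 b4←b2 b5←b3 b6←b1 b7←b1 b8←b1
Join-block Dom:
  b1: preds {b0,b4}: {b0} ∩ {b0,b1,b2,b4} = {b0}; idom=b0
  b3: preds {b1,b2}: {b0,b1} ∩ {b0,b1,b2} = {b0,b1}; idom=b1
  b6: preds {b1,b4,b5}: {b0,b1} ∩ {b0,b1,b2,b4} ∩ {b0,b1,b3,b5} = {b0,b1}; idom=b1
  b7: preds {b5,b6}: {b0,b1,b3,b5} ∩ {b0,b1,b6} = {b0,b1}; idom=b1
  b8: preds {b6,b7}: {b0,b1,b6} ∩ {b0,b1,b7} = {b0,b1}; idom=b1

idom(b7) = b1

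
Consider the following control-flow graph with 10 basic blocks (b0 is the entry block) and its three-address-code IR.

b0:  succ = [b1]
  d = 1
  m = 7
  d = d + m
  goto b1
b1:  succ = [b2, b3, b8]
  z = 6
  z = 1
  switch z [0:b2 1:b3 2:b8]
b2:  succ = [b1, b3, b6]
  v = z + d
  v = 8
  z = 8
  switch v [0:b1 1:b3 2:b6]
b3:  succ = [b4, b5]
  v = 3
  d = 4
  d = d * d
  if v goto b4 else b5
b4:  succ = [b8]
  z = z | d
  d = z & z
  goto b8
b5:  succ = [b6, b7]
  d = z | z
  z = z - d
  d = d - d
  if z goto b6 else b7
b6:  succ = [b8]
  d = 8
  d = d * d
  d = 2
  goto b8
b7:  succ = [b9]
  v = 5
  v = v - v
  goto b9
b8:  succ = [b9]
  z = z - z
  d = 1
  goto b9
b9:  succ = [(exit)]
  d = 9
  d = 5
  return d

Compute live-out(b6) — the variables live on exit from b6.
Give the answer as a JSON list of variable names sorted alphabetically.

def/use:
  b0: def={d,m} ue=∅
  b1: def={z} ue=∅
  b2: def={v,z} ue={d,z}
  b3: def={d,v} ue=∅
  b4: def={d,z} ue={d,z}
  b5: def={d,z} ue={z}
  b6: def={d} ue=∅
  b7: def={v} ue=∅
  b8: def={d,z} ue={z}
  b9: def={d} ue=∅

Liveness:
  live b0: ∅→{d}
  live b1: {d}→{d,z}
  live b2: {d,z}→{d,z}
  live b3: {z}→{d,z}
  live b4: {d,z}→{z}
  live b5: {z}→{z}
  live b6: {z}→{z}
  live b7: ∅→∅
  live b8: {z}→∅
  live b9: ∅→∅

live-out(b6) = ["z"]

Answer: ["z"]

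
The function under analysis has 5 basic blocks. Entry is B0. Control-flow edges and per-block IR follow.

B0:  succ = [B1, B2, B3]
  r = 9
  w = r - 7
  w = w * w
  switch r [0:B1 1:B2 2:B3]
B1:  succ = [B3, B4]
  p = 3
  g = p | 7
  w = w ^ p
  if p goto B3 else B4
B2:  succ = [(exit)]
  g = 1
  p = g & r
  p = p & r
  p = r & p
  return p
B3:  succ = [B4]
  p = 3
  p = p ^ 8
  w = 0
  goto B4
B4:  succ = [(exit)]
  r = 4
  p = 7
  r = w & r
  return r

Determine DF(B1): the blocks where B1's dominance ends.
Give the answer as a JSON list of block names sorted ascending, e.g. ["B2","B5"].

idom tree: B1←B0 B2←B0 B3←B0 B4←B0
Dom at joins:
  B3: preds {B0,B1}: {B0} ∩ {B0,B1} = {B0}; idom=B0
  B4: preds {B1,B3}: {B0,B1} ∩ {B0,B3} = {B0}; idom=B0

Frontier:
  B3←B0: walk · to B0
  B3←B1: walk B1 to B0
  B4←B1: walk B1 to B0
  B4←B3: walk B3 to B0
  B0: DF=∅
  B1: DF={B3,B4}
  B2: DF=∅
  B3: DF={B4}
  B4: DF=∅

DF(B1) = ["B3", "B4"]

Answer: ["B3", "B4"]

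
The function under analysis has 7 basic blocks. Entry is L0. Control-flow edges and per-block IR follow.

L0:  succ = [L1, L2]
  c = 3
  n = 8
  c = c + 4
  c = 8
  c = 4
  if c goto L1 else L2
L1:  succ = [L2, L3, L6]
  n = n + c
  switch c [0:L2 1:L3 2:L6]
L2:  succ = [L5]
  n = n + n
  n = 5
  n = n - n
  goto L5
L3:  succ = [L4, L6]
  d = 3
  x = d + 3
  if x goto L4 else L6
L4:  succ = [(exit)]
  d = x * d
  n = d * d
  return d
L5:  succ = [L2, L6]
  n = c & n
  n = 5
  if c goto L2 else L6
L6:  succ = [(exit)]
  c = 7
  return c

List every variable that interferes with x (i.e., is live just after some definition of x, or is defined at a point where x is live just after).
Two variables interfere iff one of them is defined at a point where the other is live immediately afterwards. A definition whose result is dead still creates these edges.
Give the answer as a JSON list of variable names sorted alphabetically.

Answer: ["d"]

Analysis:
def/use:
  L0: def={c,n} ue=∅
  L1: def={n} ue={c,n}
  L2: def={n} ue={n}
  L3: def={d,x} ue=∅
  L4: def={d,n} ue={d,x}
  L5: def={n} ue={c,n}
  L6: def={c} ue=∅

Backward fixpoint:
  live L0: ∅→{c,n}
  live L1: {c,n}→{c,n}
  live L2: {c,n}→{c,n}
  live L3: ∅→{d,x}
  live L4: {d,x}→∅
  live L5: {c,n}→{c,n}
  live L6: ∅→∅

Conflict graph:
  c — {n}
  d — {n,x}
  n — {c,d}
  x — {d}

N(x) = ["d"]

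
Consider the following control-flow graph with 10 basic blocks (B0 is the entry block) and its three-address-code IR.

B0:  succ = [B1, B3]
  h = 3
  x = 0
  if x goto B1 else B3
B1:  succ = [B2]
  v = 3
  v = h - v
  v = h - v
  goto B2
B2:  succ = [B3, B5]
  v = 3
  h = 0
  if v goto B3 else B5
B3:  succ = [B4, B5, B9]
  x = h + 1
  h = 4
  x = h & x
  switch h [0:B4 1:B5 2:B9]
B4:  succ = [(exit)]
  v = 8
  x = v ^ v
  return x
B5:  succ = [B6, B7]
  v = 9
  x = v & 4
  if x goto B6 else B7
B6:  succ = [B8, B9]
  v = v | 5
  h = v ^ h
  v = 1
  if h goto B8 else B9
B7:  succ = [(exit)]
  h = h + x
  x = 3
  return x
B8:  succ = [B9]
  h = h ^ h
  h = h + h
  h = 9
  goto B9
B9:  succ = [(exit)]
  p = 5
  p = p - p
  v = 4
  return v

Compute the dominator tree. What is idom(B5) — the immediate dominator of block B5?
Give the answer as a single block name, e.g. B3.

idom tree: B1←B0 B2←B1 B3←B0 B4←B3 B5←B0 B6←B5 B7←B5 B8←B6 B9←B0
Join-block Dom:
  B3: preds {B0,B2}: {B0} ∩ {B0,B1,B2} = {B0}; idom=B0
  B5: preds {B2,B3}: {B0,B1,B2} ∩ {B0,B3} = {B0}; idom=B0
  B9: preds {B3,B6,B8}: {B0,B3} ∩ {B0,B5,B6} ∩ {B0,B5,B6,B8} = {B0}; idom=B0

idom(B5) = B0

Answer: B0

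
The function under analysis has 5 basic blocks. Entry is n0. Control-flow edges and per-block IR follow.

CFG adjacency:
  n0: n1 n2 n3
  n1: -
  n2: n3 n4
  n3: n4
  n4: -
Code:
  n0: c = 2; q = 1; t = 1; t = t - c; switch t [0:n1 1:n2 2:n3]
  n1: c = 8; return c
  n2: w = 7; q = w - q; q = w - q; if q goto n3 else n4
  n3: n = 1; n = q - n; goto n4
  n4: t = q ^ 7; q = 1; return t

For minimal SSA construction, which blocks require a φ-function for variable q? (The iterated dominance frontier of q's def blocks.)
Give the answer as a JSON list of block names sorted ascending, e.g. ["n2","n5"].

Answer: ["n3", "n4"]

Analysis:
idom tree: n1←n0 n2←n0 n3←n0 n4←n0
Dom∩ at merges:
  n3: preds {n0,n2}: {n0} ∩ {n0,n2} = {n0}; idom=n0
  n4: preds {n2,n3}: {n0,n2} ∩ {n0,n3} = {n0}; idom=n0

DF derivation:
  n3←n0: walk · to n0
  n3←n2: walk n2 to n0
  n4←n2: walk n2 to n0
  n4←n3: walk n3 to n0
  DF(n0)=∅
  DF(n1)=∅
  DF(n2)={n3,n4}
  DF(n3)={n4}
  DF(n4)=∅

φ for q: defs {n0,n2,n4}
  DF⁺ = {n3,n4}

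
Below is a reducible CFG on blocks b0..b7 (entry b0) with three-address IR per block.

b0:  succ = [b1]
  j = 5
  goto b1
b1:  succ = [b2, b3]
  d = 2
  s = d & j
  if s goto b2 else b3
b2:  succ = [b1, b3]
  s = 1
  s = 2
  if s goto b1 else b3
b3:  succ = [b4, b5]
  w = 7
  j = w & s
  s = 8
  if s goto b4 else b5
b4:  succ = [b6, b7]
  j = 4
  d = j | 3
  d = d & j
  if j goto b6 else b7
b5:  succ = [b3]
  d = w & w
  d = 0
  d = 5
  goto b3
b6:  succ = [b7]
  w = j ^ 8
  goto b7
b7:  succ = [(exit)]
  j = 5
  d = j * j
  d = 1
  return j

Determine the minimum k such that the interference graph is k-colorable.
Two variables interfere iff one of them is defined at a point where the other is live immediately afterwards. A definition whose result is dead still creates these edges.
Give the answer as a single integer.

Answer: 3

Derivation:
Per-block:
  b0 def {j} use ∅
  b1 def {d,s} use {j}
  b2 def {s} use ∅
  b3 def {j,s,w} use {s}
  b4 def {d,j} use ∅
  b5 def {d} use {w}
  b6 def {w} use {j}
  b7 def {d,j} use ∅

Liveness:
  b0: in=∅ out={j}
  b1: in={j} out={j,s}
  b2: in={j} out={j,s}
  b3: in={s} out={s,w}
  b4: in=∅ out={j}
  b5: in={s,w} out={s}
  b6: in={j} out=∅
  b7: in=∅ out=∅

Interfere edges:
  d: {j,s}
  j: {d,s,w}
  s: {d,j,w}
  w: {j,s}

Registers:
  clique {d,j,s} ⇒ need ≥ 3
  3-colouring: r0={j}  r1={s}  r2={d,w}
  χ = 3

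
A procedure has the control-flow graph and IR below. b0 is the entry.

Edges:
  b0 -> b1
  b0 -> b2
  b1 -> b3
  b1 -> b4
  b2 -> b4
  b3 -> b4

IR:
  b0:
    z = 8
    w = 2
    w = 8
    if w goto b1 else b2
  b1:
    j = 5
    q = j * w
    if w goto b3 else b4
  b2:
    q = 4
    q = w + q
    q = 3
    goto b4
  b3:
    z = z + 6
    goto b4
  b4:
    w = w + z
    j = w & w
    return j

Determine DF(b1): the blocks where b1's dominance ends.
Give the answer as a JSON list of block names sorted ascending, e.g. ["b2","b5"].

idom tree: b1←b0 b2←b0 b3←b1 b4←b0
Dom at joins:
  b4: preds {b1,b2,b3}: {b0,b1} ∩ {b0,b2} ∩ {b0,b1,b3} = {b0}; idom=b0

Frontier:
  b4←b1: walk b1 to b0
  b4←b2: walk b2 to b0
  b4←b3: walk b3→b1 to b0
  b0 → ∅
  b1 → {b4}
  b2 → {b4}
  b3 → {b4}
  b4 → ∅

DF(b1) = ["b4"]

Answer: ["b4"]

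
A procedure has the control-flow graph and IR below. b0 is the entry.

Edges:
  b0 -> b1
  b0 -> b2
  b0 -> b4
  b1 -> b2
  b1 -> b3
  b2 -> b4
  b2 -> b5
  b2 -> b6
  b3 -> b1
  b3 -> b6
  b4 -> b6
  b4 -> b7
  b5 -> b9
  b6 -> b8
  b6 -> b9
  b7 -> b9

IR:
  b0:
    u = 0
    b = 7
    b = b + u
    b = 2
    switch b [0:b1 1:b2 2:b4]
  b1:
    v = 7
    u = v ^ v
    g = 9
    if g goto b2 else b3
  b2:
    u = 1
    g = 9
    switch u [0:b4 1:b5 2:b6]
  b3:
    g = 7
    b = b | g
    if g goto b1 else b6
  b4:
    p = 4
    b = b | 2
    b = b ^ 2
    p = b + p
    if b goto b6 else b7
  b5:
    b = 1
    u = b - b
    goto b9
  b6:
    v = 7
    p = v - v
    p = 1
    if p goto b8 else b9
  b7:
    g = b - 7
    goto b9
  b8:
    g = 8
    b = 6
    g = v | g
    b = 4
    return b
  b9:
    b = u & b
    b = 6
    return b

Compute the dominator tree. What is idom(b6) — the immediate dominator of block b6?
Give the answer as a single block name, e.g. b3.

idom tree: b1←b0 b2←b0 b3←b1 b4←b0 b5←b2 b6←b0 b7←b4 b8←b6 b9←b0
Join-block Dom:
  b1: preds {b0,b3}: {b0} ∩ {b0,b1,b3} = {b0}; idom=b0
  b2: preds {b0,b1}: {b0} ∩ {b0,b1} = {b0}; idom=b0
  b4: preds {b0,b2}: {b0} ∩ {b0,b2} = {b0}; idom=b0
  b6: preds {b2,b3,b4}: {b0,b2} ∩ {b0,b1,b3} ∩ {b0,b4} = {b0}; idom=b0
  b9: preds {b5,b6,b7}: {b0,b2,b5} ∩ {b0,b6} ∩ {b0,b4,b7} = {b0}; idom=b0

idom(b6) = b0

Answer: b0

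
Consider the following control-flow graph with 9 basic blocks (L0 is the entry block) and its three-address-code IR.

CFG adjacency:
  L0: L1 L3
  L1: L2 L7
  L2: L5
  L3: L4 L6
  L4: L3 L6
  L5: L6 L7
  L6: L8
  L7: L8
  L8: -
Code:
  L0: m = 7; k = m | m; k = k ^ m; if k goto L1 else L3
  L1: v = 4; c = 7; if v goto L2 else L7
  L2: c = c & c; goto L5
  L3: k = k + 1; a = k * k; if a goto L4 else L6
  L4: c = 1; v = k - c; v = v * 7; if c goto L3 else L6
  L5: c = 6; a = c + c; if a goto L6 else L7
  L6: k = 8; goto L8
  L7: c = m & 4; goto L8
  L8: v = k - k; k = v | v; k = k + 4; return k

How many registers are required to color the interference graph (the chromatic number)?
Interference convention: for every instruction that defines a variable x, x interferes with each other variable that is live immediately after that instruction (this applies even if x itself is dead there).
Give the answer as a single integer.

Per-block:
  L0: {k,m} / ∅
  L1: {c,v} / ∅
  L2: {c} / {c}
  L3: {a,k} / {k}
  L4: {c,v} / {k}
  L5: {a,c} / ∅
  L6: {k} / ∅
  L7: {c} / {m}
  L8: {k,v} / {k}

Liveness:
  L0: in=∅ out={k,m}
  L1: in={k,m} out={c,k,m}
  L2: in={c,k,m} out={k,m}
  L3: in={k} out={k}
  L4: in={k} out={k}
  L5: in={k,m} out={k,m}
  L6: in=∅ out={k}
  L7: in={k,m} out={k}
  L8: in={k} out=∅

Interference:
  a↔{k,m}
  c↔{k,m,v}
  k↔{a,c,m,v}
  m↔{a,c,k,v}
  v↔{c,k,m}

Chromatic number:
  clique {c,k,m,v} ⇒ need ≥ 4
  4-colouring: c0={k}  c1={m}  c2={a,c}  c3={v}
  χ = 4

Answer: 4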